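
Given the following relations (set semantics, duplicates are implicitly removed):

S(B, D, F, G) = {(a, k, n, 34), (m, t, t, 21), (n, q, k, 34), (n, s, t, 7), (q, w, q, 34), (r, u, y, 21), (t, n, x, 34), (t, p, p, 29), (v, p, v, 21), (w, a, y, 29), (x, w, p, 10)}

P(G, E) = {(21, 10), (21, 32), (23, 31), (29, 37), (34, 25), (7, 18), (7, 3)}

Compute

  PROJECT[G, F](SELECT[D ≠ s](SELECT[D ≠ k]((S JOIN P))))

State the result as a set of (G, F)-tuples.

{(21, t), (21, v), (21, y), (29, p), (29, y), (34, k), (34, q), (34, x)}

S ⋈ P (natural join on G): {(a, k, n, 34, 25), (m, t, t, 21, 10), (m, t, t, 21, 32), (n, q, k, 34, 25), (n, s, t, 7, 18), (n, s, t, 7, 3), (q, w, q, 34, 25), (r, u, y, 21, 10), (r, u, y, 21, 32), (t, n, x, 34, 25), (t, p, p, 29, 37), (v, p, v, 21, 10), (v, p, v, 21, 32), (w, a, y, 29, 37)}
Selection D ≠ k: {(m, t, t, 21, 10), (m, t, t, 21, 32), (n, q, k, 34, 25), (n, s, t, 7, 18), (n, s, t, 7, 3), (q, w, q, 34, 25), (r, u, y, 21, 10), (r, u, y, 21, 32), (t, n, x, 34, 25), (t, p, p, 29, 37), (v, p, v, 21, 10), (v, p, v, 21, 32), (w, a, y, 29, 37)}
Selection D ≠ s: {(m, t, t, 21, 10), (m, t, t, 21, 32), (n, q, k, 34, 25), (q, w, q, 34, 25), (r, u, y, 21, 10), (r, u, y, 21, 32), (t, n, x, 34, 25), (t, p, p, 29, 37), (v, p, v, 21, 10), (v, p, v, 21, 32), (w, a, y, 29, 37)}
π[G, F]: project onto (G, F) (3 duplicate(s) eliminated) → {(21, t), (21, v), (21, y), (29, p), (29, y), (34, k), (34, q), (34, x)}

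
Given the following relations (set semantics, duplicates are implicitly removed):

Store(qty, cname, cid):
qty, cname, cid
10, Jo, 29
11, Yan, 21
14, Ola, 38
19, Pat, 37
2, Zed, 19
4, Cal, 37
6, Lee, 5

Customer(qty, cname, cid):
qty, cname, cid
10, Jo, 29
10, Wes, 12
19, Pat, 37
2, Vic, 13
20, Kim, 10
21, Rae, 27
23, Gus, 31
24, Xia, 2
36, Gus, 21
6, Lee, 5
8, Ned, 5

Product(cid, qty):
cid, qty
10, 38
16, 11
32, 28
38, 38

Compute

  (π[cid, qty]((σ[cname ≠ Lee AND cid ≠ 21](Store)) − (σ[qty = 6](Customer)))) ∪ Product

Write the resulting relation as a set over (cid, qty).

{(10, 38), (16, 11), (19, 2), (29, 10), (32, 28), (37, 19), (37, 4), (38, 14), (38, 38)}

Apply σ_{cname ≠ Lee AND cid ≠ 21}; surviving tuples: {(10, Jo, 29), (14, Ola, 38), (19, Pat, 37), (2, Zed, 19), (4, Cal, 37)}
Apply σ_{qty = 6}; surviving tuples: {(6, Lee, 5)}
Difference: {(10, Jo, 29), (14, Ola, 38), (19, Pat, 37), (2, Zed, 19), (4, Cal, 37)} with {(6, Lee, 5)} → {(10, Jo, 29), (14, Ola, 38), (19, Pat, 37), (2, Zed, 19), (4, Cal, 37)}
π[cid, qty]: project onto (cid, qty) → {(19, 2), (29, 10), (37, 19), (37, 4), (38, 14)}
Union: {(19, 2), (29, 10), (37, 19), (37, 4), (38, 14)} with {(10, 38), (16, 11), (32, 28), (38, 38)} → {(10, 38), (16, 11), (19, 2), (29, 10), (32, 28), (37, 19), (37, 4), (38, 14), (38, 38)}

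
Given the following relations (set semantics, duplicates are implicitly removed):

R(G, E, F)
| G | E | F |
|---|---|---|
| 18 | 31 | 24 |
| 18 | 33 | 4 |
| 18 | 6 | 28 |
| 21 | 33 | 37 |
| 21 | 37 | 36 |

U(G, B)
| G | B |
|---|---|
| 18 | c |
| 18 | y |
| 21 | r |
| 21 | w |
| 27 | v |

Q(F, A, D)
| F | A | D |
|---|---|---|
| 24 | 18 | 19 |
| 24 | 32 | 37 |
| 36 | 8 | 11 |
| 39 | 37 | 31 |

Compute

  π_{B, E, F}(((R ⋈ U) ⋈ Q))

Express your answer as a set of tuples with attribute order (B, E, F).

{(c, 31, 24), (r, 37, 36), (w, 37, 36), (y, 31, 24)}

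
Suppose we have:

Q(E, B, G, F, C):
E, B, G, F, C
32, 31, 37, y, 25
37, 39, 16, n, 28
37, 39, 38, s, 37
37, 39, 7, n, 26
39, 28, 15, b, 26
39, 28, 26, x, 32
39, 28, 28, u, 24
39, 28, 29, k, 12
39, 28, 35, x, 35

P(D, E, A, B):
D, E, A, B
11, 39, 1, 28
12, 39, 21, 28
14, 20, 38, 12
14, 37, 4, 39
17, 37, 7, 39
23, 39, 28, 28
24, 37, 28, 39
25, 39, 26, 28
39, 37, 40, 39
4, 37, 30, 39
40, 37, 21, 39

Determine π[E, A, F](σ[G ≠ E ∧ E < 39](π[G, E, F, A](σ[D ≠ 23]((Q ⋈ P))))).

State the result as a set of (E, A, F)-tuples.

Natural join on E, B: {(37, 39, 16, n, 28, 14, 4), (37, 39, 16, n, 28, 17, 7), (37, 39, 16, n, 28, 24, 28), (37, 39, 16, n, 28, 39, 40), (37, 39, 16, n, 28, 4, 30), (37, 39, 16, n, 28, 40, 21), (37, 39, 38, s, 37, 14, 4), (37, 39, 38, s, 37, 17, 7), (37, 39, 38, s, 37, 24, 28), (37, 39, 38, s, 37, 39, 40), (37, 39, 38, s, 37, 4, 30), (37, 39, 38, s, 37, 40, 21), (37, 39, 7, n, 26, 14, 4), (37, 39, 7, n, 26, 17, 7), (37, 39, 7, n, 26, 24, 28), (37, 39, 7, n, 26, 39, 40), (37, 39, 7, n, 26, 4, 30), (37, 39, 7, n, 26, 40, 21), (39, 28, 15, b, 26, 11, 1), (39, 28, 15, b, 26, 12, 21), (39, 28, 15, b, 26, 23, 28), (39, 28, 15, b, 26, 25, 26), (39, 28, 26, x, 32, 11, 1), (39, 28, 26, x, 32, 12, 21), (39, 28, 26, x, 32, 23, 28), (39, 28, 26, x, 32, 25, 26), (39, 28, 28, u, 24, 11, 1), (39, 28, 28, u, 24, 12, 21), (39, 28, 28, u, 24, 23, 28), (39, 28, 28, u, 24, 25, 26), (39, 28, 29, k, 12, 11, 1), (39, 28, 29, k, 12, 12, 21), (39, 28, 29, k, 12, 23, 28), (39, 28, 29, k, 12, 25, 26), (39, 28, 35, x, 35, 11, 1), (39, 28, 35, x, 35, 12, 21), (39, 28, 35, x, 35, 23, 28), (39, 28, 35, x, 35, 25, 26)}
σ[D ≠ 23]: keep tuples satisfying D ≠ 23 → {(37, 39, 16, n, 28, 14, 4), (37, 39, 16, n, 28, 17, 7), (37, 39, 16, n, 28, 24, 28), (37, 39, 16, n, 28, 39, 40), (37, 39, 16, n, 28, 4, 30), (37, 39, 16, n, 28, 40, 21), (37, 39, 38, s, 37, 14, 4), (37, 39, 38, s, 37, 17, 7), (37, 39, 38, s, 37, 24, 28), (37, 39, 38, s, 37, 39, 40), (37, 39, 38, s, 37, 4, 30), (37, 39, 38, s, 37, 40, 21), (37, 39, 7, n, 26, 14, 4), (37, 39, 7, n, 26, 17, 7), (37, 39, 7, n, 26, 24, 28), (37, 39, 7, n, 26, 39, 40), (37, 39, 7, n, 26, 4, 30), (37, 39, 7, n, 26, 40, 21), (39, 28, 15, b, 26, 11, 1), (39, 28, 15, b, 26, 12, 21), (39, 28, 15, b, 26, 25, 26), (39, 28, 26, x, 32, 11, 1), (39, 28, 26, x, 32, 12, 21), (39, 28, 26, x, 32, 25, 26), (39, 28, 28, u, 24, 11, 1), (39, 28, 28, u, 24, 12, 21), (39, 28, 28, u, 24, 25, 26), (39, 28, 29, k, 12, 11, 1), (39, 28, 29, k, 12, 12, 21), (39, 28, 29, k, 12, 25, 26), (39, 28, 35, x, 35, 11, 1), (39, 28, 35, x, 35, 12, 21), (39, 28, 35, x, 35, 25, 26)}
π_{G, E, F, A} gives {(15, 39, b, 1), (15, 39, b, 21), (15, 39, b, 26), (16, 37, n, 21), (16, 37, n, 28), (16, 37, n, 30), (16, 37, n, 4), (16, 37, n, 40), (16, 37, n, 7), (26, 39, x, 1), (26, 39, x, 21), (26, 39, x, 26), (28, 39, u, 1), (28, 39, u, 21), (28, 39, u, 26), (29, 39, k, 1), (29, 39, k, 21), (29, 39, k, 26), (35, 39, x, 1), (35, 39, x, 21), (35, 39, x, 26), (38, 37, s, 21), (38, 37, s, 28), (38, 37, s, 30), (38, 37, s, 4), (38, 37, s, 40), (38, 37, s, 7), (7, 37, n, 21), (7, 37, n, 28), (7, 37, n, 30), (7, 37, n, 4), (7, 37, n, 40), (7, 37, n, 7)}.
σ[G ≠ E ∧ E < 39]: keep tuples satisfying G ≠ E ∧ E < 39 → {(16, 37, n, 21), (16, 37, n, 28), (16, 37, n, 30), (16, 37, n, 4), (16, 37, n, 40), (16, 37, n, 7), (38, 37, s, 21), (38, 37, s, 28), (38, 37, s, 30), (38, 37, s, 4), (38, 37, s, 40), (38, 37, s, 7), (7, 37, n, 21), (7, 37, n, 28), (7, 37, n, 30), (7, 37, n, 4), (7, 37, n, 40), (7, 37, n, 7)}
π_{E, A, F} gives {(37, 21, n), (37, 21, s), (37, 28, n), (37, 28, s), (37, 30, n), (37, 30, s), (37, 4, n), (37, 4, s), (37, 40, n), (37, 40, s), (37, 7, n), (37, 7, s)} (6 duplicate(s) eliminated).

{(37, 21, n), (37, 21, s), (37, 28, n), (37, 28, s), (37, 30, n), (37, 30, s), (37, 4, n), (37, 4, s), (37, 40, n), (37, 40, s), (37, 7, n), (37, 7, s)}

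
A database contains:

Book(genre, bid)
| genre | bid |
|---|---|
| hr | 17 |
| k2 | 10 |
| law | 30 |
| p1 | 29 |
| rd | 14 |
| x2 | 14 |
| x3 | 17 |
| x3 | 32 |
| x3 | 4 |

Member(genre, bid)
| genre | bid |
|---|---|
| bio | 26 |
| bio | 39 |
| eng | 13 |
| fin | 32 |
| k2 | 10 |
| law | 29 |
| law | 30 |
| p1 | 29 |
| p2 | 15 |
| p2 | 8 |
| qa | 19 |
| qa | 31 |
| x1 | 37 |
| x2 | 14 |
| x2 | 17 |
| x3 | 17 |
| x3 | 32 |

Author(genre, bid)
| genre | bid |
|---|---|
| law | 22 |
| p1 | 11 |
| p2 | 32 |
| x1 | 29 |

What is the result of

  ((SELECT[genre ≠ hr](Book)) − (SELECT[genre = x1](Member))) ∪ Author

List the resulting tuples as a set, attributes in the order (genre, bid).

Filtering on genre ≠ hr leaves {(k2, 10), (law, 30), (p1, 29), (rd, 14), (x2, 14), (x3, 17), (x3, 32), (x3, 4)}.
Filtering on genre = x1 leaves {(x1, 37)}.
Set difference of the two operands is {(k2, 10), (law, 30), (p1, 29), (rd, 14), (x2, 14), (x3, 17), (x3, 32), (x3, 4)}.
Set union of the two operands is {(k2, 10), (law, 22), (law, 30), (p1, 11), (p1, 29), (p2, 32), (rd, 14), (x1, 29), (x2, 14), (x3, 17), (x3, 32), (x3, 4)}.

{(k2, 10), (law, 22), (law, 30), (p1, 11), (p1, 29), (p2, 32), (rd, 14), (x1, 29), (x2, 14), (x3, 17), (x3, 32), (x3, 4)}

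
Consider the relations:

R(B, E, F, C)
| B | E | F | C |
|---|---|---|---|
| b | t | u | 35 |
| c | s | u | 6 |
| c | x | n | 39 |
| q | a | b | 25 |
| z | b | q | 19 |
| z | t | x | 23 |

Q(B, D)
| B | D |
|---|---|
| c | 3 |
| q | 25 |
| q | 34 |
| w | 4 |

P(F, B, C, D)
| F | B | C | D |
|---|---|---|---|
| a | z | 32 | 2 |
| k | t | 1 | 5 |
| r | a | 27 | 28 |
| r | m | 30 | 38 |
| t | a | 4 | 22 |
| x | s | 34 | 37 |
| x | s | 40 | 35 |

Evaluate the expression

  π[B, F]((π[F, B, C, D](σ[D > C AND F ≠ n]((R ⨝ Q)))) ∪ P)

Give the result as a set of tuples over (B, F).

{(a, r), (a, t), (m, r), (q, b), (s, x), (t, k), (z, a)}

Natural join on B: {(c, s, u, 6, 3), (c, x, n, 39, 3), (q, a, b, 25, 25), (q, a, b, 25, 34)}
Selection D > C AND F ≠ n: {(q, a, b, 25, 34)}
π[F, B, C, D]: project onto (F, B, C, D) → {(b, q, 25, 34)}
Union: {(b, q, 25, 34)} with {(a, z, 32, 2), (k, t, 1, 5), (r, a, 27, 28), (r, m, 30, 38), (t, a, 4, 22), (x, s, 34, 37), (x, s, 40, 35)} → {(a, z, 32, 2), (b, q, 25, 34), (k, t, 1, 5), (r, a, 27, 28), (r, m, 30, 38), (t, a, 4, 22), (x, s, 34, 37), (x, s, 40, 35)}
π[B, F]: project onto (B, F) (1 duplicate(s) eliminated) → {(a, r), (a, t), (m, r), (q, b), (s, x), (t, k), (z, a)}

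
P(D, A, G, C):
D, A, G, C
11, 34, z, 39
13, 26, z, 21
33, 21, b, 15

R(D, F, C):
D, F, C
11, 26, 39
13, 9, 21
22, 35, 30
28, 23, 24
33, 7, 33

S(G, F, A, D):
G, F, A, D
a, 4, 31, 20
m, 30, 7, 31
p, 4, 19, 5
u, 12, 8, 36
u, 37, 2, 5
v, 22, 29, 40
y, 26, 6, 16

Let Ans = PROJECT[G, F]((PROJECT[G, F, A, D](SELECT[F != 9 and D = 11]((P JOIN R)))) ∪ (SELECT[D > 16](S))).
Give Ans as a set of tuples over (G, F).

Natural join on D, C: {(11, 34, z, 39, 26), (13, 26, z, 21, 9)}
σ[F != 9 and D = 11]: keep tuples satisfying F != 9 and D = 11 → {(11, 34, z, 39, 26)}
Projecting to G, F, A, D: {(z, 26, 34, 11)}
σ[D > 16]: keep tuples satisfying D > 16 → {(a, 4, 31, 20), (m, 30, 7, 31), (u, 12, 8, 36), (v, 22, 29, 40)}
Union: {(z, 26, 34, 11)} with {(a, 4, 31, 20), (m, 30, 7, 31), (u, 12, 8, 36), (v, 22, 29, 40)} → {(a, 4, 31, 20), (m, 30, 7, 31), (u, 12, 8, 36), (v, 22, 29, 40), (z, 26, 34, 11)}
Projecting to G, F: {(a, 4), (m, 30), (u, 12), (v, 22), (z, 26)}

{(a, 4), (m, 30), (u, 12), (v, 22), (z, 26)}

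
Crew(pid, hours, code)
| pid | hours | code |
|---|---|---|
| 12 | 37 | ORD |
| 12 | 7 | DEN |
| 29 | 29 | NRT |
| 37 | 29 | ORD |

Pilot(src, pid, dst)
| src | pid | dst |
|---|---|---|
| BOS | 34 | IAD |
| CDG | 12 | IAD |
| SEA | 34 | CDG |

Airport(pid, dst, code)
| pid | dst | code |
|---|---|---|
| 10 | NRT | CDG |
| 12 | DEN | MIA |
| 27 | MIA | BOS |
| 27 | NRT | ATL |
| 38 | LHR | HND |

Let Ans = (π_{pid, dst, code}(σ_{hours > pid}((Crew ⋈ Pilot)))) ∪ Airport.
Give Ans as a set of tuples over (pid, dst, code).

{(10, NRT, CDG), (12, DEN, MIA), (12, IAD, ORD), (27, MIA, BOS), (27, NRT, ATL), (38, LHR, HND)}

Crew ⋈ Pilot (natural join on pid): {(12, 37, ORD, CDG, IAD), (12, 7, DEN, CDG, IAD)}
Filtering on hours > pid leaves {(12, 37, ORD, CDG, IAD)}.
π_{pid, dst, code} gives {(12, IAD, ORD)}.
Union: {(12, IAD, ORD)} with {(10, NRT, CDG), (12, DEN, MIA), (27, MIA, BOS), (27, NRT, ATL), (38, LHR, HND)} → {(10, NRT, CDG), (12, DEN, MIA), (12, IAD, ORD), (27, MIA, BOS), (27, NRT, ATL), (38, LHR, HND)}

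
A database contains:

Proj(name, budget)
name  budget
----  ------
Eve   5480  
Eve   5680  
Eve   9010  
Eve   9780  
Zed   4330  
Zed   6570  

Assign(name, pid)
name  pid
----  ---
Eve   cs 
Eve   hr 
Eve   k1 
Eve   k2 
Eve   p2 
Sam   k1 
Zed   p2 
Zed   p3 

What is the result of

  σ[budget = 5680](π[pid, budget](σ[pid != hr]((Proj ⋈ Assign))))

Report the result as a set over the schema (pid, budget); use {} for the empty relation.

Joining Proj and Assign on name yields {(Eve, 5480, cs), (Eve, 5480, hr), (Eve, 5480, k1), (Eve, 5480, k2), (Eve, 5480, p2), (Eve, 5680, cs), (Eve, 5680, hr), (Eve, 5680, k1), (Eve, 5680, k2), (Eve, 5680, p2), (Eve, 9010, cs), (Eve, 9010, hr), (Eve, 9010, k1), (Eve, 9010, k2), (Eve, 9010, p2), (Eve, 9780, cs), (Eve, 9780, hr), (Eve, 9780, k1), (Eve, 9780, k2), (Eve, 9780, p2), (Zed, 4330, p2), (Zed, 4330, p3), (Zed, 6570, p2), (Zed, 6570, p3)}.
σ[pid != hr]: keep tuples satisfying pid != hr → {(Eve, 5480, cs), (Eve, 5480, k1), (Eve, 5480, k2), (Eve, 5480, p2), (Eve, 5680, cs), (Eve, 5680, k1), (Eve, 5680, k2), (Eve, 5680, p2), (Eve, 9010, cs), (Eve, 9010, k1), (Eve, 9010, k2), (Eve, 9010, p2), (Eve, 9780, cs), (Eve, 9780, k1), (Eve, 9780, k2), (Eve, 9780, p2), (Zed, 4330, p2), (Zed, 4330, p3), (Zed, 6570, p2), (Zed, 6570, p3)}
π[pid, budget]: project onto (pid, budget) → {(cs, 5480), (cs, 5680), (cs, 9010), (cs, 9780), (k1, 5480), (k1, 5680), (k1, 9010), (k1, 9780), (k2, 5480), (k2, 5680), (k2, 9010), (k2, 9780), (p2, 4330), (p2, 5480), (p2, 5680), (p2, 6570), (p2, 9010), (p2, 9780), (p3, 4330), (p3, 6570)}
σ[budget = 5680]: keep tuples satisfying budget = 5680 → {(cs, 5680), (k1, 5680), (k2, 5680), (p2, 5680)}

{(cs, 5680), (k1, 5680), (k2, 5680), (p2, 5680)}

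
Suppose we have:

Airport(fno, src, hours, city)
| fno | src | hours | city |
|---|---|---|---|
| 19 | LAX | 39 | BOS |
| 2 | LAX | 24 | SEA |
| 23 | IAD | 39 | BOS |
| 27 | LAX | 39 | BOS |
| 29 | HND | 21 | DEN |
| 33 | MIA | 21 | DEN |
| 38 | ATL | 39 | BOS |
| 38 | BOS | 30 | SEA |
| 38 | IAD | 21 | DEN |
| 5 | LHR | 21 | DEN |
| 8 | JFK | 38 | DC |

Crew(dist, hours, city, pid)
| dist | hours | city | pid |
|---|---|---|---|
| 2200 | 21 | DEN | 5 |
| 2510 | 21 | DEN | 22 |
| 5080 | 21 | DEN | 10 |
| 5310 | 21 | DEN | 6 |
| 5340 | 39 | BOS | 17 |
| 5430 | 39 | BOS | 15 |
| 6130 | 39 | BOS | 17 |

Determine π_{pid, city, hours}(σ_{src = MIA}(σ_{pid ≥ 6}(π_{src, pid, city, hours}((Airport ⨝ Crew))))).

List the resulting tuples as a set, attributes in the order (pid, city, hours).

{(10, DEN, 21), (22, DEN, 21), (6, DEN, 21)}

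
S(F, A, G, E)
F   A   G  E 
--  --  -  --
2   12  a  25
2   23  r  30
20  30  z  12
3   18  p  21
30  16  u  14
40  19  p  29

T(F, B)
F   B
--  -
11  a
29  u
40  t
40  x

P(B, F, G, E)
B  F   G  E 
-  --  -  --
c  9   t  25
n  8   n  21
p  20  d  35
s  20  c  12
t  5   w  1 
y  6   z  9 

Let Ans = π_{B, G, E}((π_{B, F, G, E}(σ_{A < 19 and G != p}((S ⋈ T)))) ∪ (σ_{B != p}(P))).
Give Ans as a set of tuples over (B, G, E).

{(c, t, 25), (n, n, 21), (s, c, 12), (t, w, 1), (y, z, 9)}

S ⋈ T (natural join on F): {(40, 19, p, 29, t), (40, 19, p, 29, x)}
Filtering on A < 19 and G != p leaves {}.
Projecting to B, F, G, E: {}
Filtering on B != p leaves {(c, 9, t, 25), (n, 8, n, 21), (s, 20, c, 12), (t, 5, w, 1), (y, 6, z, 9)}.
Union: {} with {(c, 9, t, 25), (n, 8, n, 21), (s, 20, c, 12), (t, 5, w, 1), (y, 6, z, 9)} → {(c, 9, t, 25), (n, 8, n, 21), (s, 20, c, 12), (t, 5, w, 1), (y, 6, z, 9)}
Projecting to B, G, E: {(c, t, 25), (n, n, 21), (s, c, 12), (t, w, 1), (y, z, 9)}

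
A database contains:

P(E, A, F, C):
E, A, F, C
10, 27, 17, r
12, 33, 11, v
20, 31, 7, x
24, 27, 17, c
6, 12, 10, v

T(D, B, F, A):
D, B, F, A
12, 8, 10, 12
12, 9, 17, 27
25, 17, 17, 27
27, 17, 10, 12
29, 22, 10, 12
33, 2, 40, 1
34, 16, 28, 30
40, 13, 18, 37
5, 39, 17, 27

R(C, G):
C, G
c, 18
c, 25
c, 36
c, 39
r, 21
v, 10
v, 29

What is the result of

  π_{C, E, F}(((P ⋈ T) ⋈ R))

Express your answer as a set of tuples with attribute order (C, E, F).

Joining P and T on A, F yields {(10, 27, 17, r, 12, 9), (10, 27, 17, r, 25, 17), (10, 27, 17, r, 5, 39), (24, 27, 17, c, 12, 9), (24, 27, 17, c, 25, 17), (24, 27, 17, c, 5, 39), (6, 12, 10, v, 12, 8), (6, 12, 10, v, 27, 17), (6, 12, 10, v, 29, 22)}.
Joining (P ⋈ T) and R on C yields {(10, 27, 17, r, 12, 9, 21), (10, 27, 17, r, 25, 17, 21), (10, 27, 17, r, 5, 39, 21), (24, 27, 17, c, 12, 9, 18), (24, 27, 17, c, 12, 9, 25), (24, 27, 17, c, 12, 9, 36), (24, 27, 17, c, 12, 9, 39), (24, 27, 17, c, 25, 17, 18), (24, 27, 17, c, 25, 17, 25), (24, 27, 17, c, 25, 17, 36), (24, 27, 17, c, 25, 17, 39), (24, 27, 17, c, 5, 39, 18), (24, 27, 17, c, 5, 39, 25), (24, 27, 17, c, 5, 39, 36), (24, 27, 17, c, 5, 39, 39), (6, 12, 10, v, 12, 8, 10), (6, 12, 10, v, 12, 8, 29), (6, 12, 10, v, 27, 17, 10), (6, 12, 10, v, 27, 17, 29), (6, 12, 10, v, 29, 22, 10), (6, 12, 10, v, 29, 22, 29)}.
Projecting to C, E, F (18 duplicate(s) eliminated): {(c, 24, 17), (r, 10, 17), (v, 6, 10)}

{(c, 24, 17), (r, 10, 17), (v, 6, 10)}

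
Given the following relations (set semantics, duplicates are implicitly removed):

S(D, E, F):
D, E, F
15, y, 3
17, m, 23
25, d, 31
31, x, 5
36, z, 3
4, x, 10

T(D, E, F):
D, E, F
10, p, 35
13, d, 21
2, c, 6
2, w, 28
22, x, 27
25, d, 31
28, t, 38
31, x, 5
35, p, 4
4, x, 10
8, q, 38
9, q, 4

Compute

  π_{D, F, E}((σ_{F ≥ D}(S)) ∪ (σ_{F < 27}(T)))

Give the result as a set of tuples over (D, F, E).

{(13, 21, d), (17, 23, m), (2, 6, c), (25, 31, d), (31, 5, x), (35, 4, p), (4, 10, x), (9, 4, q)}

Filtering on F ≥ D leaves {(17, m, 23), (25, d, 31), (4, x, 10)}.
Filtering on F < 27 leaves {(13, d, 21), (2, c, 6), (31, x, 5), (35, p, 4), (4, x, 10), (9, q, 4)}.
Union: {(17, m, 23), (25, d, 31), (4, x, 10)} with {(13, d, 21), (2, c, 6), (31, x, 5), (35, p, 4), (4, x, 10), (9, q, 4)} → {(13, d, 21), (17, m, 23), (2, c, 6), (25, d, 31), (31, x, 5), (35, p, 4), (4, x, 10), (9, q, 4)}
Keep only column(s) D, F, E: {(13, 21, d), (17, 23, m), (2, 6, c), (25, 31, d), (31, 5, x), (35, 4, p), (4, 10, x), (9, 4, q)}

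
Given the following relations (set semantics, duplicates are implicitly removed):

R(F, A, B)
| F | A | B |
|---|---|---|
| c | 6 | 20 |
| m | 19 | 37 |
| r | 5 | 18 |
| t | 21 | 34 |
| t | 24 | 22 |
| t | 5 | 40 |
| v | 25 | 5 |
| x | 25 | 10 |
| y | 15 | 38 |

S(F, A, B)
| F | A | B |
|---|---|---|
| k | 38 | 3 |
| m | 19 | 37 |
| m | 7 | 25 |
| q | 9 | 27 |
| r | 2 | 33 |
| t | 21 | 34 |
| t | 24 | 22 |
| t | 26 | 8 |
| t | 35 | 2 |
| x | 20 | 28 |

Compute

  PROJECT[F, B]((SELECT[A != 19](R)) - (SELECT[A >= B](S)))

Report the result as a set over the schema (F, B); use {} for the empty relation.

Filtering on A != 19 leaves {(c, 6, 20), (r, 5, 18), (t, 21, 34), (t, 24, 22), (t, 5, 40), (v, 25, 5), (x, 25, 10), (y, 15, 38)}.
Filtering on A >= B leaves {(k, 38, 3), (t, 24, 22), (t, 26, 8), (t, 35, 2)}.
Taking the difference: {(c, 6, 20), (r, 5, 18), (t, 21, 34), (t, 5, 40), (v, 25, 5), (x, 25, 10), (y, 15, 38)}
π[F, B]: project onto (F, B) → {(c, 20), (r, 18), (t, 34), (t, 40), (v, 5), (x, 10), (y, 38)}

{(c, 20), (r, 18), (t, 34), (t, 40), (v, 5), (x, 10), (y, 38)}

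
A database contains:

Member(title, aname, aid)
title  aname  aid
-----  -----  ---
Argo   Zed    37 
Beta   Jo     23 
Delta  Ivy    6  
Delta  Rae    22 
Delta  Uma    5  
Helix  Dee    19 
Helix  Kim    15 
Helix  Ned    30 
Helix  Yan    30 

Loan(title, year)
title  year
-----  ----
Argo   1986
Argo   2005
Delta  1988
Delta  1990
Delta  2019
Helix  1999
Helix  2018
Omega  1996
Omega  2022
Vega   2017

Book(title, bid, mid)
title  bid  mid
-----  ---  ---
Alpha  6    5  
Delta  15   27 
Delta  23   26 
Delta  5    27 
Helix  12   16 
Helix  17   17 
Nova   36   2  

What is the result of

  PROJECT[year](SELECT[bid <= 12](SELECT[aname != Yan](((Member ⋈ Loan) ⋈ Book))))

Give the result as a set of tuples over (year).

Natural join on title: {(Argo, Zed, 37, 1986), (Argo, Zed, 37, 2005), (Delta, Ivy, 6, 1988), (Delta, Ivy, 6, 1990), (Delta, Ivy, 6, 2019), (Delta, Rae, 22, 1988), (Delta, Rae, 22, 1990), (Delta, Rae, 22, 2019), (Delta, Uma, 5, 1988), (Delta, Uma, 5, 1990), (Delta, Uma, 5, 2019), (Helix, Dee, 19, 1999), (Helix, Dee, 19, 2018), (Helix, Kim, 15, 1999), (Helix, Kim, 15, 2018), (Helix, Ned, 30, 1999), (Helix, Ned, 30, 2018), (Helix, Yan, 30, 1999), (Helix, Yan, 30, 2018)}
Natural join on title: {(Delta, Ivy, 6, 1988, 15, 27), (Delta, Ivy, 6, 1988, 23, 26), (Delta, Ivy, 6, 1988, 5, 27), (Delta, Ivy, 6, 1990, 15, 27), (Delta, Ivy, 6, 1990, 23, 26), (Delta, Ivy, 6, 1990, 5, 27), (Delta, Ivy, 6, 2019, 15, 27), (Delta, Ivy, 6, 2019, 23, 26), (Delta, Ivy, 6, 2019, 5, 27), (Delta, Rae, 22, 1988, 15, 27), (Delta, Rae, 22, 1988, 23, 26), (Delta, Rae, 22, 1988, 5, 27), (Delta, Rae, 22, 1990, 15, 27), (Delta, Rae, 22, 1990, 23, 26), (Delta, Rae, 22, 1990, 5, 27), (Delta, Rae, 22, 2019, 15, 27), (Delta, Rae, 22, 2019, 23, 26), (Delta, Rae, 22, 2019, 5, 27), (Delta, Uma, 5, 1988, 15, 27), (Delta, Uma, 5, 1988, 23, 26), (Delta, Uma, 5, 1988, 5, 27), (Delta, Uma, 5, 1990, 15, 27), (Delta, Uma, 5, 1990, 23, 26), (Delta, Uma, 5, 1990, 5, 27), (Delta, Uma, 5, 2019, 15, 27), (Delta, Uma, 5, 2019, 23, 26), (Delta, Uma, 5, 2019, 5, 27), (Helix, Dee, 19, 1999, 12, 16), (Helix, Dee, 19, 1999, 17, 17), (Helix, Dee, 19, 2018, 12, 16), (Helix, Dee, 19, 2018, 17, 17), (Helix, Kim, 15, 1999, 12, 16), (Helix, Kim, 15, 1999, 17, 17), (Helix, Kim, 15, 2018, 12, 16), (Helix, Kim, 15, 2018, 17, 17), (Helix, Ned, 30, 1999, 12, 16), (Helix, Ned, 30, 1999, 17, 17), (Helix, Ned, 30, 2018, 12, 16), (Helix, Ned, 30, 2018, 17, 17), (Helix, Yan, 30, 1999, 12, 16), (Helix, Yan, 30, 1999, 17, 17), (Helix, Yan, 30, 2018, 12, 16), (Helix, Yan, 30, 2018, 17, 17)}
Apply σ_{aname != Yan}; surviving tuples: {(Delta, Ivy, 6, 1988, 15, 27), (Delta, Ivy, 6, 1988, 23, 26), (Delta, Ivy, 6, 1988, 5, 27), (Delta, Ivy, 6, 1990, 15, 27), (Delta, Ivy, 6, 1990, 23, 26), (Delta, Ivy, 6, 1990, 5, 27), (Delta, Ivy, 6, 2019, 15, 27), (Delta, Ivy, 6, 2019, 23, 26), (Delta, Ivy, 6, 2019, 5, 27), (Delta, Rae, 22, 1988, 15, 27), (Delta, Rae, 22, 1988, 23, 26), (Delta, Rae, 22, 1988, 5, 27), (Delta, Rae, 22, 1990, 15, 27), (Delta, Rae, 22, 1990, 23, 26), (Delta, Rae, 22, 1990, 5, 27), (Delta, Rae, 22, 2019, 15, 27), (Delta, Rae, 22, 2019, 23, 26), (Delta, Rae, 22, 2019, 5, 27), (Delta, Uma, 5, 1988, 15, 27), (Delta, Uma, 5, 1988, 23, 26), (Delta, Uma, 5, 1988, 5, 27), (Delta, Uma, 5, 1990, 15, 27), (Delta, Uma, 5, 1990, 23, 26), (Delta, Uma, 5, 1990, 5, 27), (Delta, Uma, 5, 2019, 15, 27), (Delta, Uma, 5, 2019, 23, 26), (Delta, Uma, 5, 2019, 5, 27), (Helix, Dee, 19, 1999, 12, 16), (Helix, Dee, 19, 1999, 17, 17), (Helix, Dee, 19, 2018, 12, 16), (Helix, Dee, 19, 2018, 17, 17), (Helix, Kim, 15, 1999, 12, 16), (Helix, Kim, 15, 1999, 17, 17), (Helix, Kim, 15, 2018, 12, 16), (Helix, Kim, 15, 2018, 17, 17), (Helix, Ned, 30, 1999, 12, 16), (Helix, Ned, 30, 1999, 17, 17), (Helix, Ned, 30, 2018, 12, 16), (Helix, Ned, 30, 2018, 17, 17)}
Apply σ_{bid <= 12}; surviving tuples: {(Delta, Ivy, 6, 1988, 5, 27), (Delta, Ivy, 6, 1990, 5, 27), (Delta, Ivy, 6, 2019, 5, 27), (Delta, Rae, 22, 1988, 5, 27), (Delta, Rae, 22, 1990, 5, 27), (Delta, Rae, 22, 2019, 5, 27), (Delta, Uma, 5, 1988, 5, 27), (Delta, Uma, 5, 1990, 5, 27), (Delta, Uma, 5, 2019, 5, 27), (Helix, Dee, 19, 1999, 12, 16), (Helix, Dee, 19, 2018, 12, 16), (Helix, Kim, 15, 1999, 12, 16), (Helix, Kim, 15, 2018, 12, 16), (Helix, Ned, 30, 1999, 12, 16), (Helix, Ned, 30, 2018, 12, 16)}
Keep only column(s) year (10 duplicate(s) eliminated): {1988, 1990, 1999, 2018, 2019}

{1988, 1990, 1999, 2018, 2019}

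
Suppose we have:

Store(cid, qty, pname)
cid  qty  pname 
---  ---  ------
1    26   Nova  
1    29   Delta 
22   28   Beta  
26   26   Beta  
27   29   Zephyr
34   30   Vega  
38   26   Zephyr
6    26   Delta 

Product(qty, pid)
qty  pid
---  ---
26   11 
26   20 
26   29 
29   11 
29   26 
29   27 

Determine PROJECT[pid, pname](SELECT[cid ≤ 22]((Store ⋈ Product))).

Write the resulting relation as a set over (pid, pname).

{(11, Delta), (11, Nova), (20, Delta), (20, Nova), (26, Delta), (27, Delta), (29, Delta), (29, Nova)}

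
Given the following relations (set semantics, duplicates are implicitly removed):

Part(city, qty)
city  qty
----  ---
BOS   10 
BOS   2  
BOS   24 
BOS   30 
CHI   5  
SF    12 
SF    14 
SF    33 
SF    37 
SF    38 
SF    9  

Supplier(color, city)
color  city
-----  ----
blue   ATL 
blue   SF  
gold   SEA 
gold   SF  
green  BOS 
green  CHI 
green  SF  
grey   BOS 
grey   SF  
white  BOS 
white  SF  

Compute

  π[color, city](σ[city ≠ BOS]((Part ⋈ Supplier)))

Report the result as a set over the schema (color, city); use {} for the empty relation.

{(blue, SF), (gold, SF), (green, CHI), (green, SF), (grey, SF), (white, SF)}

Natural join on city: {(BOS, 10, green), (BOS, 10, grey), (BOS, 10, white), (BOS, 2, green), (BOS, 2, grey), (BOS, 2, white), (BOS, 24, green), (BOS, 24, grey), (BOS, 24, white), (BOS, 30, green), (BOS, 30, grey), (BOS, 30, white), (CHI, 5, green), (SF, 12, blue), (SF, 12, gold), (SF, 12, green), (SF, 12, grey), (SF, 12, white), (SF, 14, blue), (SF, 14, gold), (SF, 14, green), (SF, 14, grey), (SF, 14, white), (SF, 33, blue), (SF, 33, gold), (SF, 33, green), (SF, 33, grey), (SF, 33, white), (SF, 37, blue), (SF, 37, gold), (SF, 37, green), (SF, 37, grey), (SF, 37, white), (SF, 38, blue), (SF, 38, gold), (SF, 38, green), (SF, 38, grey), (SF, 38, white), (SF, 9, blue), (SF, 9, gold), (SF, 9, green), (SF, 9, grey), (SF, 9, white)}
σ[city ≠ BOS]: keep tuples satisfying city ≠ BOS → {(CHI, 5, green), (SF, 12, blue), (SF, 12, gold), (SF, 12, green), (SF, 12, grey), (SF, 12, white), (SF, 14, blue), (SF, 14, gold), (SF, 14, green), (SF, 14, grey), (SF, 14, white), (SF, 33, blue), (SF, 33, gold), (SF, 33, green), (SF, 33, grey), (SF, 33, white), (SF, 37, blue), (SF, 37, gold), (SF, 37, green), (SF, 37, grey), (SF, 37, white), (SF, 38, blue), (SF, 38, gold), (SF, 38, green), (SF, 38, grey), (SF, 38, white), (SF, 9, blue), (SF, 9, gold), (SF, 9, green), (SF, 9, grey), (SF, 9, white)}
Projecting to color, city (25 duplicate(s) eliminated): {(blue, SF), (gold, SF), (green, CHI), (green, SF), (grey, SF), (white, SF)}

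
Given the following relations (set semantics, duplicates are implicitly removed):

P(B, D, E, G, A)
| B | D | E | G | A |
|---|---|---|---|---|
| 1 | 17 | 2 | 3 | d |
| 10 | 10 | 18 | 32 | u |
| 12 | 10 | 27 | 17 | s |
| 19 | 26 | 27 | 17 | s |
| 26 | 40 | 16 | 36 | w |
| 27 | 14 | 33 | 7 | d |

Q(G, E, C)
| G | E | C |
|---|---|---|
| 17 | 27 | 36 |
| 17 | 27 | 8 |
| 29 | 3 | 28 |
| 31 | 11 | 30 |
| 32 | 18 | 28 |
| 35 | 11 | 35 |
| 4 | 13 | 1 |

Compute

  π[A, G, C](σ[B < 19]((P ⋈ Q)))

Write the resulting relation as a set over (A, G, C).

P ⋈ Q (natural join on E, G): {(10, 10, 18, 32, u, 28), (12, 10, 27, 17, s, 36), (12, 10, 27, 17, s, 8), (19, 26, 27, 17, s, 36), (19, 26, 27, 17, s, 8)}
Filtering on B < 19 leaves {(10, 10, 18, 32, u, 28), (12, 10, 27, 17, s, 36), (12, 10, 27, 17, s, 8)}.
Keep only column(s) A, G, C: {(s, 17, 36), (s, 17, 8), (u, 32, 28)}

{(s, 17, 36), (s, 17, 8), (u, 32, 28)}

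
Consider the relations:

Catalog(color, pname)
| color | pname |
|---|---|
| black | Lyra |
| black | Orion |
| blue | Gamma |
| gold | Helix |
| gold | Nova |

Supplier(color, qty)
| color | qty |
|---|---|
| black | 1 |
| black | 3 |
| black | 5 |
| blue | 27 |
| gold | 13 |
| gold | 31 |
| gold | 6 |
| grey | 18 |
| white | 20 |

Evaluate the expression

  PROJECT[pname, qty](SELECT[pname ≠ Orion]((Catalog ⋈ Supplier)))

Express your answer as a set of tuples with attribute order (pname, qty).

Catalog ⋈ Supplier (natural join on color): {(black, Lyra, 1), (black, Lyra, 3), (black, Lyra, 5), (black, Orion, 1), (black, Orion, 3), (black, Orion, 5), (blue, Gamma, 27), (gold, Helix, 13), (gold, Helix, 31), (gold, Helix, 6), (gold, Nova, 13), (gold, Nova, 31), (gold, Nova, 6)}
σ[pname ≠ Orion]: keep tuples satisfying pname ≠ Orion → {(black, Lyra, 1), (black, Lyra, 3), (black, Lyra, 5), (blue, Gamma, 27), (gold, Helix, 13), (gold, Helix, 31), (gold, Helix, 6), (gold, Nova, 13), (gold, Nova, 31), (gold, Nova, 6)}
Projecting to pname, qty: {(Gamma, 27), (Helix, 13), (Helix, 31), (Helix, 6), (Lyra, 1), (Lyra, 3), (Lyra, 5), (Nova, 13), (Nova, 31), (Nova, 6)}

{(Gamma, 27), (Helix, 13), (Helix, 31), (Helix, 6), (Lyra, 1), (Lyra, 3), (Lyra, 5), (Nova, 13), (Nova, 31), (Nova, 6)}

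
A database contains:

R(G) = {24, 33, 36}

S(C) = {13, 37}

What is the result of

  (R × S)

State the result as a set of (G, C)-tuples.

{(24, 13), (24, 37), (33, 13), (33, 37), (36, 13), (36, 37)}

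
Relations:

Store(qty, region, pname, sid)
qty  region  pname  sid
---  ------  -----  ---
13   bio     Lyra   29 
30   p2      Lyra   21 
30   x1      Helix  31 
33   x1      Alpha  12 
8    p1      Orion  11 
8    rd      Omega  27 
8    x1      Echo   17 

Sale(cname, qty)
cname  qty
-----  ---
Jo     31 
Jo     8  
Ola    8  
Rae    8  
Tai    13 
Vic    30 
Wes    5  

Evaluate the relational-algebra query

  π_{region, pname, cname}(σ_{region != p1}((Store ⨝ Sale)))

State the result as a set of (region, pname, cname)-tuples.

{(bio, Lyra, Tai), (p2, Lyra, Vic), (rd, Omega, Jo), (rd, Omega, Ola), (rd, Omega, Rae), (x1, Echo, Jo), (x1, Echo, Ola), (x1, Echo, Rae), (x1, Helix, Vic)}

Joining Store and Sale on qty yields {(13, bio, Lyra, 29, Tai), (30, p2, Lyra, 21, Vic), (30, x1, Helix, 31, Vic), (8, p1, Orion, 11, Jo), (8, p1, Orion, 11, Ola), (8, p1, Orion, 11, Rae), (8, rd, Omega, 27, Jo), (8, rd, Omega, 27, Ola), (8, rd, Omega, 27, Rae), (8, x1, Echo, 17, Jo), (8, x1, Echo, 17, Ola), (8, x1, Echo, 17, Rae)}.
σ[region != p1]: keep tuples satisfying region != p1 → {(13, bio, Lyra, 29, Tai), (30, p2, Lyra, 21, Vic), (30, x1, Helix, 31, Vic), (8, rd, Omega, 27, Jo), (8, rd, Omega, 27, Ola), (8, rd, Omega, 27, Rae), (8, x1, Echo, 17, Jo), (8, x1, Echo, 17, Ola), (8, x1, Echo, 17, Rae)}
π[region, pname, cname]: project onto (region, pname, cname) → {(bio, Lyra, Tai), (p2, Lyra, Vic), (rd, Omega, Jo), (rd, Omega, Ola), (rd, Omega, Rae), (x1, Echo, Jo), (x1, Echo, Ola), (x1, Echo, Rae), (x1, Helix, Vic)}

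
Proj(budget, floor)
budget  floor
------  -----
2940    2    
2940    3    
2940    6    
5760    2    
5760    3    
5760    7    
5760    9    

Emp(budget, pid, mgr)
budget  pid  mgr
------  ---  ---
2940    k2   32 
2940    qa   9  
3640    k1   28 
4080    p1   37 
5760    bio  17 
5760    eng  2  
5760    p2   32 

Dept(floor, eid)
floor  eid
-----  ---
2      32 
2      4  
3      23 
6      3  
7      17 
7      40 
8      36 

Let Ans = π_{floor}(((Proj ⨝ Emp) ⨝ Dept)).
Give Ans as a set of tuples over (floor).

Natural join on budget: {(2940, 2, k2, 32), (2940, 2, qa, 9), (2940, 3, k2, 32), (2940, 3, qa, 9), (2940, 6, k2, 32), (2940, 6, qa, 9), (5760, 2, bio, 17), (5760, 2, eng, 2), (5760, 2, p2, 32), (5760, 3, bio, 17), (5760, 3, eng, 2), (5760, 3, p2, 32), (5760, 7, bio, 17), (5760, 7, eng, 2), (5760, 7, p2, 32), (5760, 9, bio, 17), (5760, 9, eng, 2), (5760, 9, p2, 32)}
Natural join on floor: {(2940, 2, k2, 32, 32), (2940, 2, k2, 32, 4), (2940, 2, qa, 9, 32), (2940, 2, qa, 9, 4), (2940, 3, k2, 32, 23), (2940, 3, qa, 9, 23), (2940, 6, k2, 32, 3), (2940, 6, qa, 9, 3), (5760, 2, bio, 17, 32), (5760, 2, bio, 17, 4), (5760, 2, eng, 2, 32), (5760, 2, eng, 2, 4), (5760, 2, p2, 32, 32), (5760, 2, p2, 32, 4), (5760, 3, bio, 17, 23), (5760, 3, eng, 2, 23), (5760, 3, p2, 32, 23), (5760, 7, bio, 17, 17), (5760, 7, bio, 17, 40), (5760, 7, eng, 2, 17), (5760, 7, eng, 2, 40), (5760, 7, p2, 32, 17), (5760, 7, p2, 32, 40)}
Projecting to floor (19 duplicate(s) eliminated): {2, 3, 6, 7}

{2, 3, 6, 7}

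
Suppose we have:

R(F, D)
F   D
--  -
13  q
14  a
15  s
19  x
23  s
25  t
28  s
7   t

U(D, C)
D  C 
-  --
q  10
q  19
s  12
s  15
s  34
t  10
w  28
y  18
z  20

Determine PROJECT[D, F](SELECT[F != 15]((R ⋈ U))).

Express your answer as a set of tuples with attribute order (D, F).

{(q, 13), (s, 23), (s, 28), (t, 25), (t, 7)}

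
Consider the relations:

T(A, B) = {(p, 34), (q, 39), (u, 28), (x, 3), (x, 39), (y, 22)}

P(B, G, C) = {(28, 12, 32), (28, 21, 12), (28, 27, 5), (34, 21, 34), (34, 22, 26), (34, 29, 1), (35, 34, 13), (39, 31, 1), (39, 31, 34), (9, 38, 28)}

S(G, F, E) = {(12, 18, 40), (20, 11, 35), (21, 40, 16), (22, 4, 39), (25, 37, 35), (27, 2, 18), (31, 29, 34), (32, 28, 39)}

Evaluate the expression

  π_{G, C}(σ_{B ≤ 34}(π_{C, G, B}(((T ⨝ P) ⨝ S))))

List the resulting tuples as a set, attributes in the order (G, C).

Natural join on B: {(p, 34, 21, 34), (p, 34, 22, 26), (p, 34, 29, 1), (q, 39, 31, 1), (q, 39, 31, 34), (u, 28, 12, 32), (u, 28, 21, 12), (u, 28, 27, 5), (x, 39, 31, 1), (x, 39, 31, 34)}
Natural join on G: {(p, 34, 21, 34, 40, 16), (p, 34, 22, 26, 4, 39), (q, 39, 31, 1, 29, 34), (q, 39, 31, 34, 29, 34), (u, 28, 12, 32, 18, 40), (u, 28, 21, 12, 40, 16), (u, 28, 27, 5, 2, 18), (x, 39, 31, 1, 29, 34), (x, 39, 31, 34, 29, 34)}
π[C, G, B]: project onto (C, G, B) (2 duplicate(s) eliminated) → {(1, 31, 39), (12, 21, 28), (26, 22, 34), (32, 12, 28), (34, 21, 34), (34, 31, 39), (5, 27, 28)}
σ[B ≤ 34]: keep tuples satisfying B ≤ 34 → {(12, 21, 28), (26, 22, 34), (32, 12, 28), (34, 21, 34), (5, 27, 28)}
π[G, C]: project onto (G, C) → {(12, 32), (21, 12), (21, 34), (22, 26), (27, 5)}

{(12, 32), (21, 12), (21, 34), (22, 26), (27, 5)}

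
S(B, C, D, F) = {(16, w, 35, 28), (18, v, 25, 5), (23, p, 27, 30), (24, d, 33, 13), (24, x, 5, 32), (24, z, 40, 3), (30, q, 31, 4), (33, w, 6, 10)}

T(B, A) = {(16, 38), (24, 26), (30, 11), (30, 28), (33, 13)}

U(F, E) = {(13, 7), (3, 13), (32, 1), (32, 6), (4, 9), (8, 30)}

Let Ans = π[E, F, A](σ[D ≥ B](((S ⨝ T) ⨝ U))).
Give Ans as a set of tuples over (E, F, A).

S ⋈ T (natural join on B): {(16, w, 35, 28, 38), (24, d, 33, 13, 26), (24, x, 5, 32, 26), (24, z, 40, 3, 26), (30, q, 31, 4, 11), (30, q, 31, 4, 28), (33, w, 6, 10, 13)}
(S ⨝ T) ⋈ U (natural join on F): {(24, d, 33, 13, 26, 7), (24, x, 5, 32, 26, 1), (24, x, 5, 32, 26, 6), (24, z, 40, 3, 26, 13), (30, q, 31, 4, 11, 9), (30, q, 31, 4, 28, 9)}
Apply σ_{D ≥ B}; surviving tuples: {(24, d, 33, 13, 26, 7), (24, z, 40, 3, 26, 13), (30, q, 31, 4, 11, 9), (30, q, 31, 4, 28, 9)}
Keep only column(s) E, F, A: {(13, 3, 26), (7, 13, 26), (9, 4, 11), (9, 4, 28)}

{(13, 3, 26), (7, 13, 26), (9, 4, 11), (9, 4, 28)}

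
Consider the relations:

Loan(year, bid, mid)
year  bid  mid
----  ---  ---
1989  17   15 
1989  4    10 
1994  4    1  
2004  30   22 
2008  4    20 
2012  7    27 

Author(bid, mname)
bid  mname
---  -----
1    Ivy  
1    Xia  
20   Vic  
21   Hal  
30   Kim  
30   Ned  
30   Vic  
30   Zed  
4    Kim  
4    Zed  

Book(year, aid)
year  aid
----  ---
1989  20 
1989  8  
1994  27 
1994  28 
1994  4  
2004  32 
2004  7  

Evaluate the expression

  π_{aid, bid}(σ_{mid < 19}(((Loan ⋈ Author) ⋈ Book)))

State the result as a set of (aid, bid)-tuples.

Natural join on bid: {(1989, 4, 10, Kim), (1989, 4, 10, Zed), (1994, 4, 1, Kim), (1994, 4, 1, Zed), (2004, 30, 22, Kim), (2004, 30, 22, Ned), (2004, 30, 22, Vic), (2004, 30, 22, Zed), (2008, 4, 20, Kim), (2008, 4, 20, Zed)}
Natural join on year: {(1989, 4, 10, Kim, 20), (1989, 4, 10, Kim, 8), (1989, 4, 10, Zed, 20), (1989, 4, 10, Zed, 8), (1994, 4, 1, Kim, 27), (1994, 4, 1, Kim, 28), (1994, 4, 1, Kim, 4), (1994, 4, 1, Zed, 27), (1994, 4, 1, Zed, 28), (1994, 4, 1, Zed, 4), (2004, 30, 22, Kim, 32), (2004, 30, 22, Kim, 7), (2004, 30, 22, Ned, 32), (2004, 30, 22, Ned, 7), (2004, 30, 22, Vic, 32), (2004, 30, 22, Vic, 7), (2004, 30, 22, Zed, 32), (2004, 30, 22, Zed, 7)}
σ[mid < 19]: keep tuples satisfying mid < 19 → {(1989, 4, 10, Kim, 20), (1989, 4, 10, Kim, 8), (1989, 4, 10, Zed, 20), (1989, 4, 10, Zed, 8), (1994, 4, 1, Kim, 27), (1994, 4, 1, Kim, 28), (1994, 4, 1, Kim, 4), (1994, 4, 1, Zed, 27), (1994, 4, 1, Zed, 28), (1994, 4, 1, Zed, 4)}
π[aid, bid]: project onto (aid, bid) (5 duplicate(s) eliminated) → {(20, 4), (27, 4), (28, 4), (4, 4), (8, 4)}

{(20, 4), (27, 4), (28, 4), (4, 4), (8, 4)}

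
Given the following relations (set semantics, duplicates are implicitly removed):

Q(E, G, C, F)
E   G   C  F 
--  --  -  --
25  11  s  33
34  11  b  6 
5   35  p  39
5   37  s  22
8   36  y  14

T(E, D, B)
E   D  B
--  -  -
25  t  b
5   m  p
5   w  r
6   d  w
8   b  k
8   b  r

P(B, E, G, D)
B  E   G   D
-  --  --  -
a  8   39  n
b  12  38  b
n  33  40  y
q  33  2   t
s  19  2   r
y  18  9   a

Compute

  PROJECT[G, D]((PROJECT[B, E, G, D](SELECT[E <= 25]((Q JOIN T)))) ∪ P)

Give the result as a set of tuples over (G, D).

{(11, t), (2, r), (2, t), (35, m), (35, w), (36, b), (37, m), (37, w), (38, b), (39, n), (40, y), (9, a)}

Joining Q and T on E yields {(25, 11, s, 33, t, b), (5, 35, p, 39, m, p), (5, 35, p, 39, w, r), (5, 37, s, 22, m, p), (5, 37, s, 22, w, r), (8, 36, y, 14, b, k), (8, 36, y, 14, b, r)}.
Apply σ_{E <= 25}; surviving tuples: {(25, 11, s, 33, t, b), (5, 35, p, 39, m, p), (5, 35, p, 39, w, r), (5, 37, s, 22, m, p), (5, 37, s, 22, w, r), (8, 36, y, 14, b, k), (8, 36, y, 14, b, r)}
Keep only column(s) B, E, G, D: {(b, 25, 11, t), (k, 8, 36, b), (p, 5, 35, m), (p, 5, 37, m), (r, 5, 35, w), (r, 5, 37, w), (r, 8, 36, b)}
Union: {(b, 25, 11, t), (k, 8, 36, b), (p, 5, 35, m), (p, 5, 37, m), (r, 5, 35, w), (r, 5, 37, w), (r, 8, 36, b)} with {(a, 8, 39, n), (b, 12, 38, b), (n, 33, 40, y), (q, 33, 2, t), (s, 19, 2, r), (y, 18, 9, a)} → {(a, 8, 39, n), (b, 12, 38, b), (b, 25, 11, t), (k, 8, 36, b), (n, 33, 40, y), (p, 5, 35, m), (p, 5, 37, m), (q, 33, 2, t), (r, 5, 35, w), (r, 5, 37, w), (r, 8, 36, b), (s, 19, 2, r), (y, 18, 9, a)}
Keep only column(s) G, D (1 duplicate(s) eliminated): {(11, t), (2, r), (2, t), (35, m), (35, w), (36, b), (37, m), (37, w), (38, b), (39, n), (40, y), (9, a)}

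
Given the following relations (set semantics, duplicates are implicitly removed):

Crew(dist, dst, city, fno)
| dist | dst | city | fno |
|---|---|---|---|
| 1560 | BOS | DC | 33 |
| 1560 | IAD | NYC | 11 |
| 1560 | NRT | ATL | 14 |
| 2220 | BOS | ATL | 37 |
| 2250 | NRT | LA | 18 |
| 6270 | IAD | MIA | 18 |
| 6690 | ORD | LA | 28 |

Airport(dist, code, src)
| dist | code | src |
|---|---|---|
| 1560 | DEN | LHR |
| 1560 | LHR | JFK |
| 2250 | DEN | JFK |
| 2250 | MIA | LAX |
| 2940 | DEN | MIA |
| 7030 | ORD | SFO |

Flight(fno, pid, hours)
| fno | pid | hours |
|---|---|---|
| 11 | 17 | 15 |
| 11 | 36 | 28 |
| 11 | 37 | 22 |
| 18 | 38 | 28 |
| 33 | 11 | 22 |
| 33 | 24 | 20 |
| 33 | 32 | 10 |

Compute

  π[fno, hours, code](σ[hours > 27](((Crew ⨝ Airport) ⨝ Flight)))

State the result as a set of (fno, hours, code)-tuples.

Natural join on dist: {(1560, BOS, DC, 33, DEN, LHR), (1560, BOS, DC, 33, LHR, JFK), (1560, IAD, NYC, 11, DEN, LHR), (1560, IAD, NYC, 11, LHR, JFK), (1560, NRT, ATL, 14, DEN, LHR), (1560, NRT, ATL, 14, LHR, JFK), (2250, NRT, LA, 18, DEN, JFK), (2250, NRT, LA, 18, MIA, LAX)}
Natural join on fno: {(1560, BOS, DC, 33, DEN, LHR, 11, 22), (1560, BOS, DC, 33, DEN, LHR, 24, 20), (1560, BOS, DC, 33, DEN, LHR, 32, 10), (1560, BOS, DC, 33, LHR, JFK, 11, 22), (1560, BOS, DC, 33, LHR, JFK, 24, 20), (1560, BOS, DC, 33, LHR, JFK, 32, 10), (1560, IAD, NYC, 11, DEN, LHR, 17, 15), (1560, IAD, NYC, 11, DEN, LHR, 36, 28), (1560, IAD, NYC, 11, DEN, LHR, 37, 22), (1560, IAD, NYC, 11, LHR, JFK, 17, 15), (1560, IAD, NYC, 11, LHR, JFK, 36, 28), (1560, IAD, NYC, 11, LHR, JFK, 37, 22), (2250, NRT, LA, 18, DEN, JFK, 38, 28), (2250, NRT, LA, 18, MIA, LAX, 38, 28)}
Apply σ_{hours > 27}; surviving tuples: {(1560, IAD, NYC, 11, DEN, LHR, 36, 28), (1560, IAD, NYC, 11, LHR, JFK, 36, 28), (2250, NRT, LA, 18, DEN, JFK, 38, 28), (2250, NRT, LA, 18, MIA, LAX, 38, 28)}
Keep only column(s) fno, hours, code: {(11, 28, DEN), (11, 28, LHR), (18, 28, DEN), (18, 28, MIA)}

{(11, 28, DEN), (11, 28, LHR), (18, 28, DEN), (18, 28, MIA)}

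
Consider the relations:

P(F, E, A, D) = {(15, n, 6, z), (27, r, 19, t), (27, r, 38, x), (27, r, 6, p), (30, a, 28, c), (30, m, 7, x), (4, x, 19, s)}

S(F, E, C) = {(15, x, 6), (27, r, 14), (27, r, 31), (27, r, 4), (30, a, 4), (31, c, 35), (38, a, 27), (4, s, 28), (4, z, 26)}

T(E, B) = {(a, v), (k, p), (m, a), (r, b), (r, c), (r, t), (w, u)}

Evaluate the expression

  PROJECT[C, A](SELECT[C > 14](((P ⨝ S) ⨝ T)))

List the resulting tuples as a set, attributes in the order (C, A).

Joining P and S on F, E yields {(27, r, 19, t, 14), (27, r, 19, t, 31), (27, r, 19, t, 4), (27, r, 38, x, 14), (27, r, 38, x, 31), (27, r, 38, x, 4), (27, r, 6, p, 14), (27, r, 6, p, 31), (27, r, 6, p, 4), (30, a, 28, c, 4)}.
Joining (P ⨝ S) and T on E yields {(27, r, 19, t, 14, b), (27, r, 19, t, 14, c), (27, r, 19, t, 14, t), (27, r, 19, t, 31, b), (27, r, 19, t, 31, c), (27, r, 19, t, 31, t), (27, r, 19, t, 4, b), (27, r, 19, t, 4, c), (27, r, 19, t, 4, t), (27, r, 38, x, 14, b), (27, r, 38, x, 14, c), (27, r, 38, x, 14, t), (27, r, 38, x, 31, b), (27, r, 38, x, 31, c), (27, r, 38, x, 31, t), (27, r, 38, x, 4, b), (27, r, 38, x, 4, c), (27, r, 38, x, 4, t), (27, r, 6, p, 14, b), (27, r, 6, p, 14, c), (27, r, 6, p, 14, t), (27, r, 6, p, 31, b), (27, r, 6, p, 31, c), (27, r, 6, p, 31, t), (27, r, 6, p, 4, b), (27, r, 6, p, 4, c), (27, r, 6, p, 4, t), (30, a, 28, c, 4, v)}.
σ[C > 14]: keep tuples satisfying C > 14 → {(27, r, 19, t, 31, b), (27, r, 19, t, 31, c), (27, r, 19, t, 31, t), (27, r, 38, x, 31, b), (27, r, 38, x, 31, c), (27, r, 38, x, 31, t), (27, r, 6, p, 31, b), (27, r, 6, p, 31, c), (27, r, 6, p, 31, t)}
π[C, A]: project onto (C, A) (6 duplicate(s) eliminated) → {(31, 19), (31, 38), (31, 6)}

{(31, 19), (31, 38), (31, 6)}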